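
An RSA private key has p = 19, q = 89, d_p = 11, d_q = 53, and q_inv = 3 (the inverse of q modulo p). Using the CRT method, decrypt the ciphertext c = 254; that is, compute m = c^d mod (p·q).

m₁ = c^(d_p) mod p: c ≡ 7 (mod 19), and 7^11 mod 19 = 11.
m₂ = c^(d_q) mod q: c ≡ 76 (mod 89), and 76^53 mod 89 = 31.
h = q_inv·(m₁ − m₂) mod p = 3·(11 − 31) mod 19 = 16.
m = m₂ + h·q = 31 + 16·89 = 1455.

1455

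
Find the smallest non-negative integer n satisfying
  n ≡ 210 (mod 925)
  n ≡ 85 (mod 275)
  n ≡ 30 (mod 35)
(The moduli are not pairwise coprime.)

Combine the congruences pairwise.
gcd(925, 275) = 25 and 25 | (85 − 210), so the pair is consistent; merging gives n ≡ 6685 (mod 10175), where 10175 = lcm(925, 275).
gcd(10175, 35) = 5 and 5 | (30 − 6685), so the pair is consistent; merging gives n ≡ 47385 (mod 71225), where 71225 = lcm(10175, 35).
The solution is unique modulo lcm(925, 275, 35) = 71225.

47385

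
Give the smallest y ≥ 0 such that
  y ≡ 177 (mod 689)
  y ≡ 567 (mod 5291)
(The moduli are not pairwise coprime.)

42895

gcd(689, 5291) = 13 and 13 | (567 − 177), so the pair is consistent; merging gives y ≡ 42895 (mod 280423), where 280423 = lcm(689, 5291).
The solution is unique modulo lcm(689, 5291) = 280423.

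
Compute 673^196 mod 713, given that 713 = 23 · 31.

Mod 23: 673 ≡ 6; by Fermat, exponent reduces to 196 mod 22 = 20; 6^20 ≡ 16 (mod 23).
Mod 31: 673 ≡ 22; by Fermat, exponent reduces to 196 mod 30 = 16; 22^16 ≡ 9 (mod 31).
Combine by CRT: x ≡ 16 (mod 23), x ≡ 9 (mod 31) ⇒ x ≡ 660 (mod 713).

660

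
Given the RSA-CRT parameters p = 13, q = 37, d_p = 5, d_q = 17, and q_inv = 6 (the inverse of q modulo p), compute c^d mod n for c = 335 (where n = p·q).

277

m₁ = c^(d_p) mod p: c ≡ 10 (mod 13), and 10^5 mod 13 = 4.
m₂ = c^(d_q) mod q: c ≡ 2 (mod 37), and 2^17 mod 37 = 18.
h = q_inv·(m₁ − m₂) mod p = 6·(4 − 18) mod 13 = 7.
m = m₂ + h·q = 18 + 7·37 = 277.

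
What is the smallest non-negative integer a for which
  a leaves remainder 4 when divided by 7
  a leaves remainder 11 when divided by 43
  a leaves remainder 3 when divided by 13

The moduli are pairwise coprime; N = 7·43·13 = 3913.
N/7 = 559; 559 ≡ 6 (mod 7); 6·6 ≡ 1, so inverse 6.
N/43 = 91; 91 ≡ 5 (mod 43); 5·26 ≡ 1, so inverse 26.
N/13 = 301; 301 ≡ 2 (mod 13); 2·7 ≡ 1, so inverse 7.
a ≡ 4·559·6 + 11·91·26 + 3·301·7 = 45763.
45763 mod 3913 = 2720.

2720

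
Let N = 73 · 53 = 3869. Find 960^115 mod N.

Mod 73: 960 ≡ 11; by Fermat, exponent reduces to 115 mod 72 = 43; 11^43 ≡ 33 (mod 73).
Mod 53: 960 ≡ 6; by Fermat, exponent reduces to 115 mod 52 = 11; 6^11 ≡ 25 (mod 53).
Combine by CRT: x ≡ 33 (mod 73), x ≡ 25 (mod 53) ⇒ x ≡ 3099 (mod 3869).

3099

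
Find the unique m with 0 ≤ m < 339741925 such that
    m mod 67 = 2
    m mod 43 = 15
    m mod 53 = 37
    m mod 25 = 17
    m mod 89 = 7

140877217

The moduli are pairwise coprime; N = 67·43·53·25·89 = 339741925.
N/67 = 5070775; 5070775 ≡ 14 (mod 67); 14·24 ≡ 1, so inverse 24.
N/43 = 7900975; 7900975 ≡ 26 (mod 43); 26·5 ≡ 1, so inverse 5.
N/53 = 6410225; 6410225 ≡ 34 (mod 53); 34·39 ≡ 1, so inverse 39.
N/25 = 13589677; 13589677 ≡ 2 (mod 25); 2·13 ≡ 1, so inverse 13.
N/89 = 3817325; 3817325 ≡ 26 (mod 89); 26·24 ≡ 1, so inverse 24.
m ≡ 2·5070775·24 + 15·7900975·5 + 37·6410225·39 + 17·13589677·13 + 7·3817325·24 = 13730554217.
13730554217 mod 339741925 = 140877217.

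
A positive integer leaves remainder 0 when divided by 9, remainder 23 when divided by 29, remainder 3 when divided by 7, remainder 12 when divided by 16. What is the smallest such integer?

Combine the congruences pairwise.
From N ≡ 0 (mod 9) write N = 0 + 9t. Substituting into N ≡ 23 (mod 29) gives 9t ≡ 23 (mod 29), and since 9⁻¹ ≡ 13 (mod 29), t ≡ 9. Hence N ≡ 0 + 9·9 = 81 (mod 261).
From N ≡ 81 (mod 261) write N = 81 + 261t. Substituting into N ≡ 3 (mod 7) gives 261t ≡ 6 (mod 7), and since 2⁻¹ ≡ 4 (mod 7), t ≡ 3. Hence N ≡ 81 + 261·3 = 864 (mod 1827).
From N ≡ 864 (mod 1827) write N = 864 + 1827t. Substituting into N ≡ 12 (mod 16) gives 1827t ≡ 12 (mod 16), and since 3⁻¹ ≡ 11 (mod 16), t ≡ 4. Hence N ≡ 864 + 1827·4 = 8172 (mod 29232).

8172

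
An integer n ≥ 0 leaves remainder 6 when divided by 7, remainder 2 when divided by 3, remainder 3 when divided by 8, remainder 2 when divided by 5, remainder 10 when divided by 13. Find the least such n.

1427

Combine the congruences pairwise.
From n ≡ 6 (mod 7) write n = 6 + 7t. Substituting into n ≡ 2 (mod 3) gives 7t ≡ 2 (mod 3), and since 1⁻¹ ≡ 1 (mod 3), t ≡ 2. Hence n ≡ 6 + 7·2 = 20 (mod 21).
From n ≡ 20 (mod 21) write n = 20 + 21t. Substituting into n ≡ 3 (mod 8) gives 21t ≡ 7 (mod 8), and since 5⁻¹ ≡ 5 (mod 8), t ≡ 3. Hence n ≡ 20 + 21·3 = 83 (mod 168).
From n ≡ 83 (mod 168) write n = 83 + 168t. Substituting into n ≡ 2 (mod 5) gives 168t ≡ 4 (mod 5), and since 3⁻¹ ≡ 2 (mod 5), t ≡ 3. Hence n ≡ 83 + 168·3 = 587 (mod 840).
From n ≡ 587 (mod 840) write n = 587 + 840t. Substituting into n ≡ 10 (mod 13) gives 840t ≡ 8 (mod 13), and since 8⁻¹ ≡ 5 (mod 13), t ≡ 1. Hence n ≡ 587 + 840·1 = 1427 (mod 10920).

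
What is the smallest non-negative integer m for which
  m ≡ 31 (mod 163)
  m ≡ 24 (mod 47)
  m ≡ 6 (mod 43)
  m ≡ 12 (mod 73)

From m ≡ 31 (mod 163) write m = 31 + 163t. Substituting into m ≡ 24 (mod 47) gives 163t ≡ 40 (mod 47), and since 22⁻¹ ≡ 15 (mod 47), t ≡ 36. Hence m ≡ 31 + 163·36 = 5899 (mod 7661).
From m ≡ 5899 (mod 7661) write m = 5899 + 7661t. Substituting into m ≡ 6 (mod 43) gives 7661t ≡ 41 (mod 43), and since 7⁻¹ ≡ 37 (mod 43), t ≡ 12. Hence m ≡ 5899 + 7661·12 = 97831 (mod 329423).
From m ≡ 97831 (mod 329423) write m = 97831 + 329423t. Substituting into m ≡ 12 (mod 73) gives 329423t ≡ 1 (mod 73), and since 47⁻¹ ≡ 14 (mod 73), t ≡ 14. Hence m ≡ 97831 + 329423·14 = 4709753 (mod 24047879).

4709753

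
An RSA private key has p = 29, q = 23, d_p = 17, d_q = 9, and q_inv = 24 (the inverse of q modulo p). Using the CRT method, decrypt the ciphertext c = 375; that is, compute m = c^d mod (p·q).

m₁ = c^(d_p) mod p: c ≡ 27 (mod 29), and 27^17 mod 29 = 8.
m₂ = c^(d_q) mod q: c ≡ 7 (mod 23), and 7^9 mod 23 = 15.
h = q_inv·(m₁ − m₂) mod p = 24·(8 − 15) mod 29 = 6.
m = m₂ + h·q = 15 + 6·23 = 153.

153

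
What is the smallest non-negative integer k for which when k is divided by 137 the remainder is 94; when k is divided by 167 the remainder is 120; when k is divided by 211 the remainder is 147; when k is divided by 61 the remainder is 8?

235697908

The moduli are pairwise coprime; N = 137·167·211·61 = 294475609.
N/137 = 2149457; 2149457 ≡ 64 (mod 137); 64·15 ≡ 1, so inverse 15.
N/167 = 1763327; 1763327 ≡ 141 (mod 167); 141·122 ≡ 1, so inverse 122.
N/211 = 1395619; 1395619 ≡ 65 (mod 211); 65·13 ≡ 1, so inverse 13.
N/61 = 4827469; 4827469 ≡ 51 (mod 61); 51·6 ≡ 1, so inverse 6.
k ≡ 94·2149457·15 + 120·1763327·122 + 147·1395619·13 + 8·4827469·6 = 31744588071.
31744588071 mod 294475609 = 235697908.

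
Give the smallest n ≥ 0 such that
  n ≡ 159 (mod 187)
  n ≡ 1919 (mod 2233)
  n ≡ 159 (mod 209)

245316

gcd(187, 2233) = 11 and 11 | (1919 − 159), so the pair is consistent; merging gives n ≡ 17550 (mod 37961), where 37961 = lcm(187, 2233).
gcd(37961, 209) = 11 and 11 | (159 − 17550), so the pair is consistent; merging gives n ≡ 245316 (mod 721259), where 721259 = lcm(37961, 209).
The solution is unique modulo lcm(187, 2233, 209) = 721259.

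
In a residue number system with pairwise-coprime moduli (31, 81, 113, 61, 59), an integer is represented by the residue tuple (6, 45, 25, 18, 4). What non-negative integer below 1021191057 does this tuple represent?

382360950

The moduli are pairwise coprime; N = 31·81·113·61·59 = 1021191057.
N/31 = 32941647; 32941647 ≡ 24 (mod 31); 24·22 ≡ 1, so inverse 22.
N/81 = 12607297; 12607297 ≡ 52 (mod 81); 52·67 ≡ 1, so inverse 67.
N/113 = 9037089; 9037089 ≡ 27 (mod 113); 27·67 ≡ 1, so inverse 67.
N/61 = 16740837; 16740837 ≡ 58 (mod 61); 58·20 ≡ 1, so inverse 20.
N/59 = 17308323; 17308323 ≡ 24 (mod 59); 24·32 ≡ 1, so inverse 32.
x ≡ 6·32941647·22 + 45·12607297·67 + 25·9037089·67 + 18·16740837·20 + 4·17308323·32 = 65738588598.
65738588598 mod 1021191057 = 382360950.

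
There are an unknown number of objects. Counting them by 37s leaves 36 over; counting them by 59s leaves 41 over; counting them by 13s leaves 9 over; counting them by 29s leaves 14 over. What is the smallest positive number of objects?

652050

The moduli are pairwise coprime; M = 37·59·13·29 = 822991.
M/37 = 22243; 22243 ≡ 6 (mod 37); 6·31 ≡ 1, so inverse 31.
M/59 = 13949; 13949 ≡ 25 (mod 59); 25·26 ≡ 1, so inverse 26.
M/13 = 63307; 63307 ≡ 10 (mod 13); 10·4 ≡ 1, so inverse 4.
M/29 = 28379; 28379 ≡ 17 (mod 29); 17·12 ≡ 1, so inverse 12.
N ≡ 36·22243·31 + 41·13949·26 + 9·63307·4 + 14·28379·12 = 46739546.
46739546 mod 822991 = 652050.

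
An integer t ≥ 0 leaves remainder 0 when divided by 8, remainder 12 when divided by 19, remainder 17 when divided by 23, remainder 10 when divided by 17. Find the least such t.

The moduli are pairwise coprime; N = 8·19·23·17 = 59432.
N/8 = 7429; 7429 ≡ 5 (mod 8); 5·5 ≡ 1, so inverse 5.
N/19 = 3128; 3128 ≡ 12 (mod 19); 12·8 ≡ 1, so inverse 8.
N/23 = 2584; 2584 ≡ 8 (mod 23); 8·3 ≡ 1, so inverse 3.
N/17 = 3496; 3496 ≡ 11 (mod 17); 11·14 ≡ 1, so inverse 14.
t ≡ 0·7429·5 + 12·3128·8 + 17·2584·3 + 10·3496·14 = 921512.
921512 mod 59432 = 30032.

30032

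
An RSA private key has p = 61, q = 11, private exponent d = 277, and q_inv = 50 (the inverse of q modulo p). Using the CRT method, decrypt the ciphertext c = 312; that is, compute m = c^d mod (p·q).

d_p = d mod (p−1) = 277 mod 60 = 37; d_q = d mod (q−1) = 7.
m₁ = c^(d_p) mod p: c ≡ 7 (mod 61), and 7^37 mod 61 = 18.
m₂ = c^(d_q) mod q: c ≡ 4 (mod 11), and 4^7 mod 11 = 5.
h = q_inv·(m₁ − m₂) mod p = 50·(18 − 5) mod 61 = 40.
m = m₂ + h·q = 5 + 40·11 = 445.

445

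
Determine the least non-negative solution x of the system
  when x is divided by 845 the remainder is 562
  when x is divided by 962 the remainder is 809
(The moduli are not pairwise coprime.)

Combine the congruences pairwise.
gcd(845, 962) = 13 and 13 | (809 − 562), so the pair is consistent; merging gives x ≡ 33517 (mod 62530), where 62530 = lcm(845, 962).
The solution is unique modulo lcm(845, 962) = 62530.

33517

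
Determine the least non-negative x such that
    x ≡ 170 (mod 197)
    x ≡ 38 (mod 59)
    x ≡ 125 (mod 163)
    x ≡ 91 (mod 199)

From x ≡ 170 (mod 197) write x = 170 + 197t. Substituting into x ≡ 38 (mod 59) gives 197t ≡ 45 (mod 59), and since 20⁻¹ ≡ 3 (mod 59), t ≡ 17. Hence x ≡ 170 + 197·17 = 3519 (mod 11623).
From x ≡ 3519 (mod 11623) write x = 3519 + 11623t. Substituting into x ≡ 125 (mod 163) gives 11623t ≡ 29 (mod 163), and since 50⁻¹ ≡ 75 (mod 163), t ≡ 56. Hence x ≡ 3519 + 11623·56 = 654407 (mod 1894549).
From x ≡ 654407 (mod 1894549) write x = 654407 + 1894549t. Substituting into x ≡ 91 (mod 199) gives 1894549t ≡ 195 (mod 199), and since 69⁻¹ ≡ 75 (mod 199), t ≡ 98. Hence x ≡ 654407 + 1894549·98 = 186320209 (mod 377015251).

186320209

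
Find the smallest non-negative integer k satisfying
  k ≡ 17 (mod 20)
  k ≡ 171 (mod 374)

gcd(20, 374) = 2 and 2 | (171 − 17), so the pair is consistent; merging gives k ≡ 3537 (mod 3740), where 3740 = lcm(20, 374).
The solution is unique modulo lcm(20, 374) = 3740.

3537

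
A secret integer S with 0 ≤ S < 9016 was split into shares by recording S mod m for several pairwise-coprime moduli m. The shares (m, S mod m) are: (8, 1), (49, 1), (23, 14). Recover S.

The moduli are pairwise coprime; N = 8·49·23 = 9016.
N/8 = 1127; 1127 ≡ 7 (mod 8); 7·7 ≡ 1, so inverse 7.
N/49 = 184; 184 ≡ 37 (mod 49); 37·4 ≡ 1, so inverse 4.
N/23 = 392; 392 ≡ 1 (mod 23), inverse 1.
S ≡ 1·1127·7 + 1·184·4 + 14·392·1 = 14113.
14113 mod 9016 = 5097.

5097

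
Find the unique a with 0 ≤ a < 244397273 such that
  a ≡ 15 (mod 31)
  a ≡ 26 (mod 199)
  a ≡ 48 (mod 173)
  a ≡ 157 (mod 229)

The moduli are pairwise coprime; N = 31·199·173·229 = 244397273.
N/31 = 7883783; 7883783 ≡ 18 (mod 31); 18·19 ≡ 1, so inverse 19.
N/199 = 1228127; 1228127 ≡ 98 (mod 199); 98·132 ≡ 1, so inverse 132.
N/173 = 1412701; 1412701 ≡ 156 (mod 173); 156·61 ≡ 1, so inverse 61.
N/229 = 1067237; 1067237 ≡ 97 (mod 229); 97·85 ≡ 1, so inverse 85.
a ≡ 15·7883783·19 + 26·1228127·132 + 48·1412701·61 + 157·1067237·85 = 24840476312.
24840476312 mod 244397273 = 156351739.

156351739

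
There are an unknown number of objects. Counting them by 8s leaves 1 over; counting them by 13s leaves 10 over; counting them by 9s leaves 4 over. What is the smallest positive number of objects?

From N ≡ 1 (mod 8) write N = 1 + 8t. Substituting into N ≡ 10 (mod 13) gives 8t ≡ 9 (mod 13), and since 8⁻¹ ≡ 5 (mod 13), t ≡ 6. Hence N ≡ 1 + 8·6 = 49 (mod 104).
From N ≡ 49 (mod 104) write N = 49 + 104t. Substituting into N ≡ 4 (mod 9) gives 104t ≡ 0 (mod 9), and since 5⁻¹ ≡ 2 (mod 9), t ≡ 0. Hence N ≡ 49 + 104·0 = 49 (mod 936).

49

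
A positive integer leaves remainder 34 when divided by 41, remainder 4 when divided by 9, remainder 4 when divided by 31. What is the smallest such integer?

7537

The moduli are pairwise coprime; N = 41·9·31 = 11439.
N/41 = 279; 279 ≡ 33 (mod 41); 33·5 ≡ 1, so inverse 5.
N/9 = 1271; 1271 ≡ 2 (mod 9); 2·5 ≡ 1, so inverse 5.
N/31 = 369; 369 ≡ 28 (mod 31); 28·10 ≡ 1, so inverse 10.
x ≡ 34·279·5 + 4·1271·5 + 4·369·10 = 87610.
87610 mod 11439 = 7537.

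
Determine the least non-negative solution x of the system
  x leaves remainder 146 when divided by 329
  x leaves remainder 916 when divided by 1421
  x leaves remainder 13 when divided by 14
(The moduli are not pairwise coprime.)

gcd(329, 1421) = 7 and 7 | (916 − 146), so the pair is consistent; merging gives x ≡ 35020 (mod 66787), where 66787 = lcm(329, 1421).
gcd(66787, 14) = 7 and 7 | (13 − 35020), so the pair is consistent; merging gives x ≡ 101807 (mod 133574), where 133574 = lcm(66787, 14).
The solution is unique modulo lcm(329, 1421, 14) = 133574.

101807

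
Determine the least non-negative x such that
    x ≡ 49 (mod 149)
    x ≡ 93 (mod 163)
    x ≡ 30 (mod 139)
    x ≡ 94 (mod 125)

123998594

Combine the congruences pairwise.
From x ≡ 49 (mod 149) write x = 49 + 149t. Substituting into x ≡ 93 (mod 163) gives 149t ≡ 44 (mod 163), and since 149⁻¹ ≡ 128 (mod 163), t ≡ 90. Hence x ≡ 49 + 149·90 = 13459 (mod 24287).
From x ≡ 13459 (mod 24287) write x = 13459 + 24287t. Substituting into x ≡ 30 (mod 139) gives 24287t ≡ 54 (mod 139), and since 101⁻¹ ≡ 128 (mod 139), t ≡ 101. Hence x ≡ 13459 + 24287·101 = 2466446 (mod 3375893).
From x ≡ 2466446 (mod 3375893) write x = 2466446 + 3375893t. Substituting into x ≡ 94 (mod 125) gives 3375893t ≡ 23 (mod 125), and since 18⁻¹ ≡ 7 (mod 125), t ≡ 36. Hence x ≡ 2466446 + 3375893·36 = 123998594 (mod 421986625).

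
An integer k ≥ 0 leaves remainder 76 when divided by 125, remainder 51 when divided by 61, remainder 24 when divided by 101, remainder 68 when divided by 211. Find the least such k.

The moduli are pairwise coprime; N = 125·61·101·211 = 162496375.
N/125 = 1299971; 1299971 ≡ 96 (mod 125); 96·56 ≡ 1, so inverse 56.
N/61 = 2663875; 2663875 ≡ 5 (mod 61); 5·49 ≡ 1, so inverse 49.
N/101 = 1608875; 1608875 ≡ 46 (mod 101); 46·11 ≡ 1, so inverse 11.
N/211 = 770125; 770125 ≡ 186 (mod 211); 186·135 ≡ 1, so inverse 135.
k ≡ 76·1299971·56 + 51·2663875·49 + 24·1608875·11 + 68·770125·135 = 19684190701.
19684190701 mod 162496375 = 22129326.

22129326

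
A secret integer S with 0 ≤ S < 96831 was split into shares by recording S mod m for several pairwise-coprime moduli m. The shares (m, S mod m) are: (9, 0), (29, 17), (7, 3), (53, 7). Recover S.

55233

The moduli are pairwise coprime; N = 9·29·7·53 = 96831.
N/9 = 10759; 10759 ≡ 4 (mod 9); 4·7 ≡ 1, so inverse 7.
N/29 = 3339; 3339 ≡ 4 (mod 29); 4·22 ≡ 1, so inverse 22.
N/7 = 13833; 13833 ≡ 1 (mod 7), inverse 1.
N/53 = 1827; 1827 ≡ 25 (mod 53); 25·17 ≡ 1, so inverse 17.
S ≡ 0·10759·7 + 17·3339·22 + 3·13833·1 + 7·1827·17 = 1507698.
1507698 mod 96831 = 55233.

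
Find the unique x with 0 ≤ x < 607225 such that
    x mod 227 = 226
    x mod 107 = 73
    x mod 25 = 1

238576

From x ≡ 226 (mod 227) write x = 226 + 227t. Substituting into x ≡ 73 (mod 107) gives 227t ≡ 61 (mod 107), and since 13⁻¹ ≡ 33 (mod 107), t ≡ 87. Hence x ≡ 226 + 227·87 = 19975 (mod 24289).
From x ≡ 19975 (mod 24289) write x = 19975 + 24289t. Substituting into x ≡ 1 (mod 25) gives 24289t ≡ 1 (mod 25), and since 14⁻¹ ≡ 9 (mod 25), t ≡ 9. Hence x ≡ 19975 + 24289·9 = 238576 (mod 607225).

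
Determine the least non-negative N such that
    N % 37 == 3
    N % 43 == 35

From N ≡ 3 (mod 37) write N = 3 + 37t. Substituting into N ≡ 35 (mod 43) gives 37t ≡ 32 (mod 43), and since 37⁻¹ ≡ 7 (mod 43), t ≡ 9. Hence N ≡ 3 + 37·9 = 336 (mod 1591).

336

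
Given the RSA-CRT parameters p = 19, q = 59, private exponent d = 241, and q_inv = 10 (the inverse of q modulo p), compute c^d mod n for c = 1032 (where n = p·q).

28

d_p = d mod (p−1) = 241 mod 18 = 7; d_q = d mod (q−1) = 9.
m₁ = c^(d_p) mod p: c ≡ 6 (mod 19), and 6^7 mod 19 = 9.
m₂ = c^(d_q) mod q: c ≡ 29 (mod 59), and 29^9 mod 59 = 28.
h = q_inv·(m₁ − m₂) mod p = 10·(9 − 28) mod 19 = 0.
m = m₂ + h·q = 28 + 0·59 = 28.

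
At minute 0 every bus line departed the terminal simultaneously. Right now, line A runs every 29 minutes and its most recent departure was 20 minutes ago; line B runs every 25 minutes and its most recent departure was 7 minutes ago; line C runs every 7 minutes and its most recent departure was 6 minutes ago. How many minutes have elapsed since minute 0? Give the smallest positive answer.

From t ≡ 20 (mod 29) write t = 20 + 29s. Substituting into t ≡ 7 (mod 25) gives 29s ≡ 12 (mod 25), and since 4⁻¹ ≡ 19 (mod 25), s ≡ 3. Hence t ≡ 20 + 29·3 = 107 (mod 725).
From t ≡ 107 (mod 725) write t = 107 + 725s. Substituting into t ≡ 6 (mod 7) gives 725s ≡ 4 (mod 7), and since 4⁻¹ ≡ 2 (mod 7), s ≡ 1. Hence t ≡ 107 + 725·1 = 832 (mod 5075).

832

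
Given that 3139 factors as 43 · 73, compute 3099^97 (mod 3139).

Mod 43: 3099 ≡ 3; by Fermat, exponent reduces to 97 mod 42 = 13; 3^13 ≡ 12 (mod 43).
Mod 73: 3099 ≡ 33; by Fermat, exponent reduces to 97 mod 72 = 25; 33^25 ≡ 45 (mod 73).
Combine by CRT: x ≡ 12 (mod 43), x ≡ 45 (mod 73) ⇒ x ≡ 2162 (mod 3139).

2162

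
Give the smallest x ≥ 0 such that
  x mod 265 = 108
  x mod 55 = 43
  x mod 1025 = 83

565883

gcd(265, 55) = 5 and 5 | (43 − 108), so the pair is consistent; merging gives x ≡ 373 (mod 2915), where 2915 = lcm(265, 55).
gcd(2915, 1025) = 5 and 5 | (83 − 373), so the pair is consistent; merging gives x ≡ 565883 (mod 597575), where 597575 = lcm(2915, 1025).
The solution is unique modulo lcm(265, 55, 1025) = 597575.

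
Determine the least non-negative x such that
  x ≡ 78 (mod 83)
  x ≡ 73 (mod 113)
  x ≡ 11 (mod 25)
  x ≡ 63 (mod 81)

From x ≡ 78 (mod 83) write x = 78 + 83t. Substituting into x ≡ 73 (mod 113) gives 83t ≡ 108 (mod 113), and since 83⁻¹ ≡ 64 (mod 113), t ≡ 19. Hence x ≡ 78 + 83·19 = 1655 (mod 9379).
From x ≡ 1655 (mod 9379) write x = 1655 + 9379t. Substituting into x ≡ 11 (mod 25) gives 9379t ≡ 6 (mod 25), and since 4⁻¹ ≡ 19 (mod 25), t ≡ 14. Hence x ≡ 1655 + 9379·14 = 132961 (mod 234475).
From x ≡ 132961 (mod 234475) write x = 132961 + 234475t. Substituting into x ≡ 63 (mod 81) gives 234475t ≡ 23 (mod 81), and since 61⁻¹ ≡ 4 (mod 81), t ≡ 11. Hence x ≡ 132961 + 234475·11 = 2712186 (mod 18992475).

2712186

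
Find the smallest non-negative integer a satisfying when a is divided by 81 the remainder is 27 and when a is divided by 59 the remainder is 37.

3105

Combine the congruences pairwise.
From a ≡ 27 (mod 81) write a = 27 + 81t. Substituting into a ≡ 37 (mod 59) gives 81t ≡ 10 (mod 59), and since 22⁻¹ ≡ 51 (mod 59), t ≡ 38. Hence a ≡ 27 + 81·38 = 3105 (mod 4779).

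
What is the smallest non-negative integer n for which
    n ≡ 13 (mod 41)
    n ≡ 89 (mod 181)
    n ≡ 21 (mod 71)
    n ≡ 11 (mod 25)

The moduli are pairwise coprime; M = 41·181·71·25 = 13172275.
M/41 = 321275; 321275 ≡ 40 (mod 41); 40·40 ≡ 1, so inverse 40.
M/181 = 72775; 72775 ≡ 13 (mod 181); 13·14 ≡ 1, so inverse 14.
M/71 = 185525; 185525 ≡ 2 (mod 71); 2·36 ≡ 1, so inverse 36.
M/25 = 526891; 526891 ≡ 16 (mod 25); 16·11 ≡ 1, so inverse 11.
n ≡ 13·321275·40 + 89·72775·14 + 21·185525·36 + 11·526891·11 = 461751361.
461751361 mod 13172275 = 721736.

721736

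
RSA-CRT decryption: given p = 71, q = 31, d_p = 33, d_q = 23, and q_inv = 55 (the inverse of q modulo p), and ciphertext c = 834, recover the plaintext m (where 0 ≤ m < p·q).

m₁ = c^(d_p) mod p: c ≡ 53 (mod 71), and 53^33 mod 71 = 55.
m₂ = c^(d_q) mod q: c ≡ 28 (mod 31), and 28^23 mod 31 = 20.
h = q_inv·(m₁ − m₂) mod p = 55·(55 − 20) mod 71 = 8.
m = m₂ + h·q = 20 + 8·31 = 268.

268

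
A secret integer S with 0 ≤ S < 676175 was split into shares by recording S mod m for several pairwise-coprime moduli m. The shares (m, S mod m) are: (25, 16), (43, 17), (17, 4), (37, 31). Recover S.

Combine the congruences pairwise.
From S ≡ 16 (mod 25) write S = 16 + 25t. Substituting into S ≡ 17 (mod 43) gives 25t ≡ 1 (mod 43), and since 25⁻¹ ≡ 31 (mod 43), t ≡ 31. Hence S ≡ 16 + 25·31 = 791 (mod 1075).
From S ≡ 791 (mod 1075) write S = 791 + 1075t. Substituting into S ≡ 4 (mod 17) gives 1075t ≡ 12 (mod 17), and since 4⁻¹ ≡ 13 (mod 17), t ≡ 3. Hence S ≡ 791 + 1075·3 = 4016 (mod 18275).
From S ≡ 4016 (mod 18275) write S = 4016 + 18275t. Substituting into S ≡ 31 (mod 37) gives 18275t ≡ 11 (mod 37), and since 34⁻¹ ≡ 12 (mod 37), t ≡ 21. Hence S ≡ 4016 + 18275·21 = 387791 (mod 676175).

387791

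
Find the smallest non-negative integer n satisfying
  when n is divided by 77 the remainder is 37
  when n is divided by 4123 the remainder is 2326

gcd(77, 4123) = 7 and 7 | (2326 − 37), so the pair is consistent; merging gives n ≡ 27064 (mod 45353), where 45353 = lcm(77, 4123).
The solution is unique modulo lcm(77, 4123) = 45353.

27064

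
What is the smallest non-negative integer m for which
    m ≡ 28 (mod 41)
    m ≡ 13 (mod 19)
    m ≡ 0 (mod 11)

The moduli are pairwise coprime; N = 41·19·11 = 8569.
N/41 = 209; 209 ≡ 4 (mod 41); 4·31 ≡ 1, so inverse 31.
N/19 = 451; 451 ≡ 14 (mod 19); 14·15 ≡ 1, so inverse 15.
N/11 = 779; 779 ≡ 9 (mod 11); 9·5 ≡ 1, so inverse 5.
m ≡ 28·209·31 + 13·451·15 + 0·779·5 = 269357.
269357 mod 8569 = 3718.

3718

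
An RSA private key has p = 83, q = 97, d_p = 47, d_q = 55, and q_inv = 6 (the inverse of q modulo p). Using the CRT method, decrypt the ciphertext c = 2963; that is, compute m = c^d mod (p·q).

m₁ = c^(d_p) mod p: c ≡ 58 (mod 83), and 58^47 mod 83 = 57.
m₂ = c^(d_q) mod q: c ≡ 53 (mod 97), and 53^55 mod 97 = 3.
h = q_inv·(m₁ − m₂) mod p = 6·(57 − 3) mod 83 = 75.
m = m₂ + h·q = 3 + 75·97 = 7278.

7278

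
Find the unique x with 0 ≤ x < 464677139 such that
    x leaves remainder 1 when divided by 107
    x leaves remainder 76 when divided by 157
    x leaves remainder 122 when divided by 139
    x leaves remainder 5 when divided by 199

88320583

The moduli are pairwise coprime; N = 107·157·139·199 = 464677139.
N/107 = 4342777; 4342777 ≡ 75 (mod 107); 75·10 ≡ 1, so inverse 10.
N/157 = 2959727; 2959727 ≡ 120 (mod 157); 120·140 ≡ 1, so inverse 140.
N/139 = 3343001; 3343001 ≡ 51 (mod 139); 51·30 ≡ 1, so inverse 30.
N/199 = 2335061; 2335061 ≡ 194 (mod 199); 194·159 ≡ 1, so inverse 159.
x ≡ 1·4342777·10 + 76·2959727·140 + 122·3343001·30 + 5·2335061·159 = 45626680205.
45626680205 mod 464677139 = 88320583.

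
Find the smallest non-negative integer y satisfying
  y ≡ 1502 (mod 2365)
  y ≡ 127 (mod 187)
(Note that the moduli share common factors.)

gcd(2365, 187) = 11 and 11 | (127 − 1502), so the pair is consistent; merging gives y ≡ 3867 (mod 40205), where 40205 = lcm(2365, 187).
The solution is unique modulo lcm(2365, 187) = 40205.

3867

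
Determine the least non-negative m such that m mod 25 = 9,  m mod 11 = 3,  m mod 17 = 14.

1884

The moduli are pairwise coprime; N = 25·11·17 = 4675.
N/25 = 187; 187 ≡ 12 (mod 25); 12·23 ≡ 1, so inverse 23.
N/11 = 425; 425 ≡ 7 (mod 11); 7·8 ≡ 1, so inverse 8.
N/17 = 275; 275 ≡ 3 (mod 17); 3·6 ≡ 1, so inverse 6.
m ≡ 9·187·23 + 3·425·8 + 14·275·6 = 72009.
72009 mod 4675 = 1884.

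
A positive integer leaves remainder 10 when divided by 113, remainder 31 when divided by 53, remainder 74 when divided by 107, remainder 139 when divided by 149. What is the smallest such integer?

52883219

The moduli are pairwise coprime; M = 113·53·107·149 = 95482627.
M/113 = 844979; 844979 ≡ 78 (mod 113); 78·71 ≡ 1, so inverse 71.
M/53 = 1801559; 1801559 ≡ 36 (mod 53); 36·28 ≡ 1, so inverse 28.
M/107 = 892361; 892361 ≡ 88 (mod 107); 88·45 ≡ 1, so inverse 45.
M/149 = 640823; 640823 ≡ 123 (mod 149); 123·63 ≡ 1, so inverse 63.
N ≡ 10·844979·71 + 31·1801559·28 + 74·892361·45 + 139·640823·63 = 10746937443.
10746937443 mod 95482627 = 52883219.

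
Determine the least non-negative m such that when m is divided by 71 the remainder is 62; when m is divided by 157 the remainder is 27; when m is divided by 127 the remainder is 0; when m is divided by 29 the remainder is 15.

The moduli are pairwise coprime; N = 71·157·127·29 = 41054401.
N/71 = 578231; 578231 ≡ 7 (mod 71); 7·61 ≡ 1, so inverse 61.
N/157 = 261493; 261493 ≡ 88 (mod 157); 88·91 ≡ 1, so inverse 91.
N/127 = 323263; 323263 ≡ 48 (mod 127); 48·45 ≡ 1, so inverse 45.
N/29 = 1415669; 1415669 ≡ 5 (mod 29); 5·6 ≡ 1, so inverse 6.
m ≡ 62·578231·61 + 27·261493·91 + 0·323263·45 + 15·1415669·6 = 2956768153.
2956768153 mod 41054401 = 851281.

851281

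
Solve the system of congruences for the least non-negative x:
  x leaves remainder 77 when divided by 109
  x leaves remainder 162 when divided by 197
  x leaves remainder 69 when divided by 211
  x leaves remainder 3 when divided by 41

164081265

Combine the congruences pairwise.
From x ≡ 77 (mod 109) write x = 77 + 109t. Substituting into x ≡ 162 (mod 197) gives 109t ≡ 85 (mod 197), and since 109⁻¹ ≡ 47 (mod 197), t ≡ 55. Hence x ≡ 77 + 109·55 = 6072 (mod 21473).
From x ≡ 6072 (mod 21473) write x = 6072 + 21473t. Substituting into x ≡ 69 (mod 211) gives 21473t ≡ 116 (mod 211), and since 162⁻¹ ≡ 155 (mod 211), t ≡ 45. Hence x ≡ 6072 + 21473·45 = 972357 (mod 4530803).
From x ≡ 972357 (mod 4530803) write x = 972357 + 4530803t. Substituting into x ≡ 3 (mod 41) gives 4530803t ≡ 2 (mod 41), and since 16⁻¹ ≡ 18 (mod 41), t ≡ 36. Hence x ≡ 972357 + 4530803·36 = 164081265 (mod 185762923).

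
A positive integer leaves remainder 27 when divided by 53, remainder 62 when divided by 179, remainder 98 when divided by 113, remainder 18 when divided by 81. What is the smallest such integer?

12415860

Combine the congruences pairwise.
From x ≡ 27 (mod 53) write x = 27 + 53t. Substituting into x ≡ 62 (mod 179) gives 53t ≡ 35 (mod 179), and since 53⁻¹ ≡ 152 (mod 179), t ≡ 129. Hence x ≡ 27 + 53·129 = 6864 (mod 9487).
From x ≡ 6864 (mod 9487) write x = 6864 + 9487t. Substituting into x ≡ 98 (mod 113) gives 9487t ≡ 14 (mod 113), and since 108⁻¹ ≡ 45 (mod 113), t ≡ 65. Hence x ≡ 6864 + 9487·65 = 623519 (mod 1072031).
From x ≡ 623519 (mod 1072031) write x = 623519 + 1072031t. Substituting into x ≡ 18 (mod 81) gives 1072031t ≡ 37 (mod 81), and since 77⁻¹ ≡ 20 (mod 81), t ≡ 11. Hence x ≡ 623519 + 1072031·11 = 12415860 (mod 86834511).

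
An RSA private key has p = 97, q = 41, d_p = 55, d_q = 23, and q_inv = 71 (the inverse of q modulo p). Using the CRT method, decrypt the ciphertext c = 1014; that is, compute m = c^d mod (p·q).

3586

m₁ = c^(d_p) mod p: c ≡ 44 (mod 97), and 44^55 mod 97 = 94.
m₂ = c^(d_q) mod q: c ≡ 30 (mod 41), and 30^23 mod 41 = 19.
h = q_inv·(m₁ − m₂) mod p = 71·(94 − 19) mod 97 = 87.
m = m₂ + h·q = 19 + 87·41 = 3586.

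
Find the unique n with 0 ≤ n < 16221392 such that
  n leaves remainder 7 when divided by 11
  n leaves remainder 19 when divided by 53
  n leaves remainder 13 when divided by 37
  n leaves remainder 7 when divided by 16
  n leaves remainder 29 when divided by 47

12748215

The moduli are pairwise coprime; M = 11·53·37·16·47 = 16221392.
M/11 = 1474672; 1474672 ≡ 1 (mod 11), inverse 1.
M/53 = 306064; 306064 ≡ 42 (mod 53); 42·24 ≡ 1, so inverse 24.
M/37 = 438416; 438416 ≡ 3 (mod 37); 3·25 ≡ 1, so inverse 25.
M/16 = 1013837; 1013837 ≡ 13 (mod 16); 13·5 ≡ 1, so inverse 5.
M/47 = 345136; 345136 ≡ 15 (mod 47); 15·22 ≡ 1, so inverse 22.
n ≡ 7·1474672·1 + 19·306064·24 + 13·438416·25 + 7·1013837·5 + 29·345136·22 = 548054151.
548054151 mod 16221392 = 12748215.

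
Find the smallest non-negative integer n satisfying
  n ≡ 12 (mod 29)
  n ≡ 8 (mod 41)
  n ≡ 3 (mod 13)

13497

The moduli are pairwise coprime; M = 29·41·13 = 15457.
M/29 = 533; 533 ≡ 11 (mod 29); 11·8 ≡ 1, so inverse 8.
M/41 = 377; 377 ≡ 8 (mod 41); 8·36 ≡ 1, so inverse 36.
M/13 = 1189; 1189 ≡ 6 (mod 13); 6·11 ≡ 1, so inverse 11.
n ≡ 12·533·8 + 8·377·36 + 3·1189·11 = 198981.
198981 mod 15457 = 13497.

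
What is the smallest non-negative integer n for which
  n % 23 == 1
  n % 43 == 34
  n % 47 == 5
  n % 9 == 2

The moduli are pairwise coprime; M = 23·43·47·9 = 418347.
M/23 = 18189; 18189 ≡ 19 (mod 23); 19·17 ≡ 1, so inverse 17.
M/43 = 9729; 9729 ≡ 11 (mod 43); 11·4 ≡ 1, so inverse 4.
M/47 = 8901; 8901 ≡ 18 (mod 47); 18·34 ≡ 1, so inverse 34.
M/9 = 46483; 46483 ≡ 7 (mod 9); 7·4 ≡ 1, so inverse 4.
n ≡ 1·18189·17 + 34·9729·4 + 5·8901·34 + 2·46483·4 = 3517391.
3517391 mod 418347 = 170615.

170615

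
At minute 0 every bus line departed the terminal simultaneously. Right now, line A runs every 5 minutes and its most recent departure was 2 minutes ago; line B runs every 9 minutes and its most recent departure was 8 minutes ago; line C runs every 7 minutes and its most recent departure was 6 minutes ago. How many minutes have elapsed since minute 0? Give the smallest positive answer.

62

The moduli are pairwise coprime; N = 5·9·7 = 315.
N/5 = 63; 63 ≡ 3 (mod 5); 3·2 ≡ 1, so inverse 2.
N/9 = 35; 35 ≡ 8 (mod 9); 8·8 ≡ 1, so inverse 8.
N/7 = 45; 45 ≡ 3 (mod 7); 3·5 ≡ 1, so inverse 5.
t ≡ 2·63·2 + 8·35·8 + 6·45·5 = 3842.
3842 mod 315 = 62.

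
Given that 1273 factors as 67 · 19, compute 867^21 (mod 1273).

512

Mod 67: 867 ≡ 63; 63^21 ≡ 43 (mod 67).
Mod 19: 867 ≡ 12; by Fermat, exponent reduces to 21 mod 18 = 3; 12^3 ≡ 18 (mod 19).
Combine by CRT: x ≡ 43 (mod 67), x ≡ 18 (mod 19) ⇒ x ≡ 512 (mod 1273).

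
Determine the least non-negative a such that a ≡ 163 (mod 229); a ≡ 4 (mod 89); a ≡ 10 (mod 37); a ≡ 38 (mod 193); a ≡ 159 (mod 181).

The moduli are pairwise coprime; N = 229·89·37·193·181 = 26342870501.
N/229 = 115034369; 115034369 ≡ 112 (mod 229); 112·137 ≡ 1, so inverse 137.
N/89 = 295987309; 295987309 ≡ 9 (mod 89); 9·10 ≡ 1, so inverse 10.
N/37 = 711969473; 711969473 ≡ 7 (mod 37); 7·16 ≡ 1, so inverse 16.
N/193 = 136491557; 136491557 ≡ 27 (mod 193); 27·143 ≡ 1, so inverse 143.
N/181 = 145540721; 145540721 ≡ 69 (mod 181); 69·21 ≡ 1, so inverse 21.
a ≡ 163·115034369·137 + 4·295987309·10 + 10·711969473·16 + 38·136491557·143 + 159·145540721·21 = 3922242690336.
3922242690336 mod 26342870501 = 23497856188.

23497856188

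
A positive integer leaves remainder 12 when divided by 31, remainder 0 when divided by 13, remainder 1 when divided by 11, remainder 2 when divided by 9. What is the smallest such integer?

34112

Combine the congruences pairwise.
From k ≡ 12 (mod 31) write k = 12 + 31t. Substituting into k ≡ 0 (mod 13) gives 31t ≡ 1 (mod 13), and since 5⁻¹ ≡ 8 (mod 13), t ≡ 8. Hence k ≡ 12 + 31·8 = 260 (mod 403).
From k ≡ 260 (mod 403) write k = 260 + 403t. Substituting into k ≡ 1 (mod 11) gives 403t ≡ 5 (mod 11), and since 7⁻¹ ≡ 8 (mod 11), t ≡ 7. Hence k ≡ 260 + 403·7 = 3081 (mod 4433).
From k ≡ 3081 (mod 4433) write k = 3081 + 4433t. Substituting into k ≡ 2 (mod 9) gives 4433t ≡ 8 (mod 9), and since 5⁻¹ ≡ 2 (mod 9), t ≡ 7. Hence k ≡ 3081 + 4433·7 = 34112 (mod 39897).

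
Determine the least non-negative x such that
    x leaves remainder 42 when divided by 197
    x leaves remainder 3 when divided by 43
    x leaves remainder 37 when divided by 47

The moduli are pairwise coprime; N = 197·43·47 = 398137.
N/197 = 2021; 2021 ≡ 51 (mod 197); 51·85 ≡ 1, so inverse 85.
N/43 = 9259; 9259 ≡ 14 (mod 43); 14·40 ≡ 1, so inverse 40.
N/47 = 8471; 8471 ≡ 11 (mod 47); 11·30 ≡ 1, so inverse 30.
x ≡ 42·2021·85 + 3·9259·40 + 37·8471·30 = 17728860.
17728860 mod 398137 = 210832.

210832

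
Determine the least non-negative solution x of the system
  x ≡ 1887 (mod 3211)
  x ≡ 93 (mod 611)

40419

gcd(3211, 611) = 13 and 13 | (93 − 1887), so the pair is consistent; merging gives x ≡ 40419 (mod 150917), where 150917 = lcm(3211, 611).
The solution is unique modulo lcm(3211, 611) = 150917.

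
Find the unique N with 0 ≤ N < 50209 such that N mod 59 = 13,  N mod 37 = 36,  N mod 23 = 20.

10692

The moduli are pairwise coprime; M = 59·37·23 = 50209.
M/59 = 851; 851 ≡ 25 (mod 59); 25·26 ≡ 1, so inverse 26.
M/37 = 1357; 1357 ≡ 25 (mod 37); 25·3 ≡ 1, so inverse 3.
M/23 = 2183; 2183 ≡ 21 (mod 23); 21·11 ≡ 1, so inverse 11.
N ≡ 13·851·26 + 36·1357·3 + 20·2183·11 = 914454.
914454 mod 50209 = 10692.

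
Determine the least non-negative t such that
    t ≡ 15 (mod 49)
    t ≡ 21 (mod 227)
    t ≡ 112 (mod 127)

The moduli are pairwise coprime; N = 49·227·127 = 1412621.
N/49 = 28829; 28829 ≡ 17 (mod 49); 17·26 ≡ 1, so inverse 26.
N/227 = 6223; 6223 ≡ 94 (mod 227); 94·128 ≡ 1, so inverse 128.
N/127 = 11123; 11123 ≡ 74 (mod 127); 74·115 ≡ 1, so inverse 115.
t ≡ 15·28829·26 + 21·6223·128 + 112·11123·115 = 171234974.
171234974 mod 1412621 = 307833.

307833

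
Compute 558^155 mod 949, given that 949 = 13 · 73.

272

Mod 13: 558 ≡ 12; by Fermat, exponent reduces to 155 mod 12 = 11; 12^11 ≡ 12 (mod 13).
Mod 73: 558 ≡ 47; by Fermat, exponent reduces to 155 mod 72 = 11; 47^11 ≡ 53 (mod 73).
Combine by CRT: x ≡ 12 (mod 13), x ≡ 53 (mod 73) ⇒ x ≡ 272 (mod 949).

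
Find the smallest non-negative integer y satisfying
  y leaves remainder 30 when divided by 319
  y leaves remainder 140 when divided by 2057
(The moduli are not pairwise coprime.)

gcd(319, 2057) = 11 and 11 | (140 − 30), so the pair is consistent; merging gives y ≡ 53622 (mod 59653), where 59653 = lcm(319, 2057).
The solution is unique modulo lcm(319, 2057) = 59653.

53622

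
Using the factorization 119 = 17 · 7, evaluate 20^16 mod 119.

1

Mod 17: 20 ≡ 3; since 16 | 16, by Fermat 3^16 ≡ 1 (mod 17).
Mod 7: 20 ≡ 6; by Fermat, exponent reduces to 16 mod 6 = 4; 6^4 ≡ 1 (mod 7).
Combine by CRT: x ≡ 1 (mod 17), x ≡ 1 (mod 7) ⇒ x ≡ 1 (mod 119).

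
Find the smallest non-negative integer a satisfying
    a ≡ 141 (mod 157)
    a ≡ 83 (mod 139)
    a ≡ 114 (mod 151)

841033

The moduli are pairwise coprime; N = 157·139·151 = 3295273.
N/157 = 20989; 20989 ≡ 108 (mod 157); 108·16 ≡ 1, so inverse 16.
N/139 = 23707; 23707 ≡ 77 (mod 139); 77·65 ≡ 1, so inverse 65.
N/151 = 21823; 21823 ≡ 79 (mod 151); 79·65 ≡ 1, so inverse 65.
a ≡ 141·20989·16 + 83·23707·65 + 114·21823·65 = 336958879.
336958879 mod 3295273 = 841033.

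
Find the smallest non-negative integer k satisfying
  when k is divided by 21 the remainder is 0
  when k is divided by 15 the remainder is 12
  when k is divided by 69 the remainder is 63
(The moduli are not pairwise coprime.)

1512

gcd(21, 15) = 3 and 3 | (12 − 0), so the pair is consistent; merging gives k ≡ 42 (mod 105), where 105 = lcm(21, 15).
gcd(105, 69) = 3 and 3 | (63 − 42), so the pair is consistent; merging gives k ≡ 1512 (mod 2415), where 2415 = lcm(105, 69).
The solution is unique modulo lcm(21, 15, 69) = 2415.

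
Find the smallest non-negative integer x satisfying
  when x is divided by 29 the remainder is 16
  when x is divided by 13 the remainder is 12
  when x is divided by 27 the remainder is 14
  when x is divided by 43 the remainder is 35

Combine the congruences pairwise.
From x ≡ 16 (mod 29) write x = 16 + 29t. Substituting into x ≡ 12 (mod 13) gives 29t ≡ 9 (mod 13), and since 3⁻¹ ≡ 9 (mod 13), t ≡ 3. Hence x ≡ 16 + 29·3 = 103 (mod 377).
From x ≡ 103 (mod 377) write x = 103 + 377t. Substituting into x ≡ 14 (mod 27) gives 377t ≡ 19 (mod 27), and since 26⁻¹ ≡ 26 (mod 27), t ≡ 8. Hence x ≡ 103 + 377·8 = 3119 (mod 10179).
From x ≡ 3119 (mod 10179) write x = 3119 + 10179t. Substituting into x ≡ 35 (mod 43) gives 10179t ≡ 12 (mod 43), and since 31⁻¹ ≡ 25 (mod 43), t ≡ 42. Hence x ≡ 3119 + 10179·42 = 430637 (mod 437697).

430637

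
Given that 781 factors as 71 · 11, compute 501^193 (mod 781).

73

Mod 71: 501 ≡ 4; by Fermat, exponent reduces to 193 mod 70 = 53; 4^53 ≡ 2 (mod 71).
Mod 11: 501 ≡ 6; by Fermat, exponent reduces to 193 mod 10 = 3; 6^3 ≡ 7 (mod 11).
Combine by CRT: x ≡ 2 (mod 71), x ≡ 7 (mod 11) ⇒ x ≡ 73 (mod 781).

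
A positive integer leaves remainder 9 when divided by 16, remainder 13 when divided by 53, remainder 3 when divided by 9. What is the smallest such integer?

1497

Combine the congruences pairwise.
From N ≡ 9 (mod 16) write N = 9 + 16t. Substituting into N ≡ 13 (mod 53) gives 16t ≡ 4 (mod 53), and since 16⁻¹ ≡ 10 (mod 53), t ≡ 40. Hence N ≡ 9 + 16·40 = 649 (mod 848).
From N ≡ 649 (mod 848) write N = 649 + 848t. Substituting into N ≡ 3 (mod 9) gives 848t ≡ 2 (mod 9), and since 2⁻¹ ≡ 5 (mod 9), t ≡ 1. Hence N ≡ 649 + 848·1 = 1497 (mod 7632).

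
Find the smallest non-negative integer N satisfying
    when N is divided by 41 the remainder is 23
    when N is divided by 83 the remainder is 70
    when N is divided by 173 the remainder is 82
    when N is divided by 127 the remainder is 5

Combine the congruences pairwise.
From N ≡ 23 (mod 41) write N = 23 + 41t. Substituting into N ≡ 70 (mod 83) gives 41t ≡ 47 (mod 83), and since 41⁻¹ ≡ 81 (mod 83), t ≡ 72. Hence N ≡ 23 + 41·72 = 2975 (mod 3403).
From N ≡ 2975 (mod 3403) write N = 2975 + 3403t. Substituting into N ≡ 82 (mod 173) gives 3403t ≡ 48 (mod 173), and since 116⁻¹ ≡ 88 (mod 173), t ≡ 72. Hence N ≡ 2975 + 3403·72 = 247991 (mod 588719).
From N ≡ 247991 (mod 588719) write N = 247991 + 588719t. Substituting into N ≡ 5 (mod 127) gives 588719t ≡ 45 (mod 127), and since 74⁻¹ ≡ 115 (mod 127), t ≡ 95. Hence N ≡ 247991 + 588719·95 = 56176296 (mod 74767313).

56176296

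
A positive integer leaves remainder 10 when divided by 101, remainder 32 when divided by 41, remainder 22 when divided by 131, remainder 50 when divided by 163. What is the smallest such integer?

From x ≡ 10 (mod 101) write x = 10 + 101t. Substituting into x ≡ 32 (mod 41) gives 101t ≡ 22 (mod 41), and since 19⁻¹ ≡ 13 (mod 41), t ≡ 40. Hence x ≡ 10 + 101·40 = 4050 (mod 4141).
From x ≡ 4050 (mod 4141) write x = 4050 + 4141t. Substituting into x ≡ 22 (mod 131) gives 4141t ≡ 33 (mod 131), and since 80⁻¹ ≡ 113 (mod 131), t ≡ 61. Hence x ≡ 4050 + 4141·61 = 256651 (mod 542471).
From x ≡ 256651 (mod 542471) write x = 256651 + 542471t. Substituting into x ≡ 50 (mod 163) gives 542471t ≡ 124 (mod 163), and since 7⁻¹ ≡ 70 (mod 163), t ≡ 41. Hence x ≡ 256651 + 542471·41 = 22497962 (mod 88422773).

22497962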